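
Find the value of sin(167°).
sin(167°) = 0.225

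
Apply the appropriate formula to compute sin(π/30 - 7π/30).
sin(π/30 - 7π/30) = sin π/30 cos 7π/30 - cos π/30 sin 7π/30 = -0.5878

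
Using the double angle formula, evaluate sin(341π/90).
sin(341π/90) = 2 sin 341π/180 cos 341π/180 = -0.6157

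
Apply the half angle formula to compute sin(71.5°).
sin(71.5°) = √((1 - cos 143°)/2) = 0.9483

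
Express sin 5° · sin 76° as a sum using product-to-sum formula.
sin 5° sin 76° = (1/2)[cos(5°-76°) - cos(5°+76°)]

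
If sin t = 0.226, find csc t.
csc t = 1/sin t = 4.425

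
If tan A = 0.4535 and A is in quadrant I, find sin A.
sin A = 0.413 (using tan²A + 1 = sec²A)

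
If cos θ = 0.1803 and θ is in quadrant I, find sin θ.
sin θ = 0.9836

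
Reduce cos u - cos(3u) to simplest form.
cos u - cos(3u) = 2 sin(2u) sin u (using Sum-to-product)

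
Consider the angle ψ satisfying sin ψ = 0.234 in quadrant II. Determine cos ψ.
cos ψ = ±√(1 - sin²ψ) = -0.9722 (negative in QII)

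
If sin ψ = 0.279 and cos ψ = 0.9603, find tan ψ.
tan ψ = sin ψ / cos ψ = 0.2905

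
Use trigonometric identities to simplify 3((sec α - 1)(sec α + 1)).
3((sec α - 1)(sec α + 1)) = 3(tan²α) (using Diff. of squares)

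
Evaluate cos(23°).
cos(23°) = 0.9205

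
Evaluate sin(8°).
sin(8°) = 0.1392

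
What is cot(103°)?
cot(103°) = -0.2309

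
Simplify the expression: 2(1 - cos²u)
2(1 - cos²u) = 2(sin²u) (using Pythagorean identity)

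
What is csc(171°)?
csc(171°) = 6.392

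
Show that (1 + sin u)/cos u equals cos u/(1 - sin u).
LHS = (1 + sin u)(1 - sin u) / (cos u(1 - sin u)) = (1 - sin²u) / (cos u(1 - sin u)) = cos²u / (cos u(1 - sin u)) = cos u/(1 - sin u) = RHS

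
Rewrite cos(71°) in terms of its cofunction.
cos(71°) = sin(90° - 71°) = sin(19°)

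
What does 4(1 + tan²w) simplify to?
4(1 + tan²w) = 4(sec²w) (using Pythagorean identity)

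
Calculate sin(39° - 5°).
sin(39° - 5°) = sin 39° cos 5° - cos 39° sin 5° = 0.5592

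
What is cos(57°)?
cos(57°) = 0.5446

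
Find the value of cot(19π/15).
cot(19π/15) = 0.9004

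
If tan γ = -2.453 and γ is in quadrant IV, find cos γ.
cos γ = 0.3775 (using tan²γ + 1 = sec²γ)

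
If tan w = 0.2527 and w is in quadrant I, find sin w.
sin w = 0.245 (using tan²w + 1 = sec²w)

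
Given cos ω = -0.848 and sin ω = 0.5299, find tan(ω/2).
tan(ω/2) = sin ω / (1 + cos ω) = 3.486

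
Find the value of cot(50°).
cot(50°) = 0.8391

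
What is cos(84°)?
cos(84°) = 0.1045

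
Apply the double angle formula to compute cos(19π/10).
cos(19π/10) = 1 - 2sin²19π/20 = 0.9511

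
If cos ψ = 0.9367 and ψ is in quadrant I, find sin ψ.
sin ψ = 0.3501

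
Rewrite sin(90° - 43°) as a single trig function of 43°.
sin(90° - 43°) = cos(43°)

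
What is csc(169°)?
csc(169°) = 5.241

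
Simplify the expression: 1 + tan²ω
1 + tan²ω = sec²ω (using Pythagorean identity)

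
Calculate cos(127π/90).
cos(127π/90) = -0.2756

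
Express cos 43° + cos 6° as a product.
cos 43° + cos 6° = 2 cos(24.5°) cos(18.5°)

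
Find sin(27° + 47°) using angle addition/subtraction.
sin(27° + 47°) = sin 27° cos 47° + cos 27° sin 47° = 0.9613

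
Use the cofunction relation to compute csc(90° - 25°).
csc(90° - 25°) = sec(25°) = 1.103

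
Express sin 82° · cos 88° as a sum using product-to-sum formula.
sin 82° cos 88° = (1/2)[sin(82°+88°) + sin(82°-88°)]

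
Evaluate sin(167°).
sin(167°) = 0.225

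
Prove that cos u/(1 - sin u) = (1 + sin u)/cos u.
RHS = (1 + sin u)(1 - sin u) / (cos u(1 - sin u)) = (1 - sin²u) / (cos u(1 - sin u)) = cos²u / (cos u(1 - sin u)) = cos u/(1 - sin u) = LHS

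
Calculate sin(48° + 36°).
sin(48° + 36°) = sin 48° cos 36° + cos 48° sin 36° = 0.9945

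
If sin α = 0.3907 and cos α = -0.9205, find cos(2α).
cos(2α) = cos²α - sin²α = 0.6947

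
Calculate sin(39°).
sin(39°) = 0.6293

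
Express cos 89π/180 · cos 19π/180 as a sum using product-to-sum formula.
cos 89π/180 cos 19π/180 = (1/2)[cos(89π/180-19π/180) + cos(89π/180+19π/180)]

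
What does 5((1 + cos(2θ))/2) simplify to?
5((1 + cos(2θ))/2) = 5(cos²θ) (using Power reduction)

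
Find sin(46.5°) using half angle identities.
sin(46.5°) = √((1 - cos 93°)/2) = 0.7254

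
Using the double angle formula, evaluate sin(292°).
sin(292°) = 2 sin 146° cos 146° = -0.9272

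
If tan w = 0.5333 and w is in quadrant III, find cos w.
cos w = -0.8824 (using tan²w + 1 = sec²w)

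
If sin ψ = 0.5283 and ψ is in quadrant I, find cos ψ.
cos ψ = 0.8491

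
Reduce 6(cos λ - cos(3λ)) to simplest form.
6(cos λ - cos(3λ)) = 6(2 sin(2λ) sin λ) (using Sum-to-product)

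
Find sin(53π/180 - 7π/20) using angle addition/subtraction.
sin(53π/180 - 7π/20) = sin 53π/180 cos 7π/20 - cos 53π/180 sin 7π/20 = -0.1736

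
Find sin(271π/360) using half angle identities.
sin(271π/360) = √((1 - cos 271π/180)/2) = 0.7009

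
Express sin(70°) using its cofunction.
sin(70°) = cos(90° - 70°) = cos(20°)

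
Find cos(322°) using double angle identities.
cos(322°) = cos²161° - sin²161° = 0.788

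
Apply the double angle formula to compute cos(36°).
cos(36°) = cos²18° - sin²18° = 0.809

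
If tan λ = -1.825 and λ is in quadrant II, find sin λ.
sin λ = 0.877 (using tan²λ + 1 = sec²λ)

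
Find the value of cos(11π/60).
cos(11π/60) = 0.8387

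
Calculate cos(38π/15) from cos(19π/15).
cos(38π/15) = cos²19π/15 - sin²19π/15 = -0.1045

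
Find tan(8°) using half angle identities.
tan(8°) = sin 16° / (1 + cos 16°) = 0.1405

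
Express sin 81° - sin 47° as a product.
sin 81° - sin 47° = 2 cos(64°) sin(17°)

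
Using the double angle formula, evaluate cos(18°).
cos(18°) = cos²9° - sin²9° = 0.9511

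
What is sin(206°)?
sin(206°) = -0.4384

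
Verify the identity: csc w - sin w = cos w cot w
LHS = 1/sin w - sin w = (1 - sin²w)/sin w = cos²w/sin w = cos w · (cos w/sin w) = cos w cot w = RHS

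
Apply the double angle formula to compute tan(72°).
tan(72°) = 2 tan 36° / (1 - tan²36°) = 3.078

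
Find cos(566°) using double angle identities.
cos(566°) = cos²283° - sin²283° = -0.8988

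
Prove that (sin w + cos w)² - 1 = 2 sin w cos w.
LHS = sin²w + 2 sin w cos w + cos²w - 1 = (sin²w + cos²w) + 2 sin w cos w - 1 = 1 + 2 sin w cos w - 1 = 2 sin w cos w = RHS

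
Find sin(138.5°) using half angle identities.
sin(138.5°) = √((1 - cos 277°)/2) = 0.6626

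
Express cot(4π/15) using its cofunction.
cot(4π/15) = tan(π/2 - 4π/15) = tan(7π/30)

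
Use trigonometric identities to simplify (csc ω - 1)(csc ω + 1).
(csc ω - 1)(csc ω + 1) = cot²ω (using Diff. of squares)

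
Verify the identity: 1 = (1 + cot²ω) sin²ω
RHS = csc²ω · sin²ω = (1/sin²ω) · sin²ω = 1 = LHS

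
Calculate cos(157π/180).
cos(157π/180) = -0.9205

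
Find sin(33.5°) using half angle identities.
sin(33.5°) = √((1 - cos 67°)/2) = 0.5519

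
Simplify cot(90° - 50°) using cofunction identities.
cot(90° - 50°) = tan(50°)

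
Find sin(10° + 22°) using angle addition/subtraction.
sin(10° + 22°) = sin 10° cos 22° + cos 10° sin 22° = 0.5299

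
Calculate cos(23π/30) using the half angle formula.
cos(23π/30) = -√((1 + cos 23π/15)/2) = -0.7431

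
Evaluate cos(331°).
cos(331°) = 0.8746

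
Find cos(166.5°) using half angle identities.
cos(166.5°) = -√((1 + cos 333°)/2) = -0.9724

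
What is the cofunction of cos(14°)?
cos(14°) = sin(90° - 14°) = sin(76°)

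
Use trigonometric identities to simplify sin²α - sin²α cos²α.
sin²α - sin²α cos²α = sin⁴α (using Factoring)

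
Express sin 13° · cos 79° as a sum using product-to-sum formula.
sin 13° cos 79° = (1/2)[sin(13°+79°) + sin(13°-79°)]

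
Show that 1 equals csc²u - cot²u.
RHS = 1/sin²u - cos²u/sin²u = (1 - cos²u)/sin²u = sin²u/sin²u = 1 = LHS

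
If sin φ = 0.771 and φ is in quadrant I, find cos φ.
cos φ = 0.6368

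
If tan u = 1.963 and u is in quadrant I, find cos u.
cos u = 0.4539 (using tan²u + 1 = sec²u)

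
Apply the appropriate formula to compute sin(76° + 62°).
sin(76° + 62°) = sin 76° cos 62° + cos 76° sin 62° = 0.6691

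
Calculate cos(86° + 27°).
cos(86° + 27°) = cos 86° cos 27° - sin 86° sin 27° = -0.3907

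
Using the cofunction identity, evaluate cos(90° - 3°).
cos(90° - 3°) = sin(3°) = 0.05234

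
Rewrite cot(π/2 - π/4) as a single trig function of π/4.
cot(π/2 - π/4) = tan(π/4)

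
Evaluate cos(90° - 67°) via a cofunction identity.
cos(90° - 67°) = sin(67°) = 0.9205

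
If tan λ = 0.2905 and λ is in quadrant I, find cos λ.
cos λ = 0.9603 (using tan²λ + 1 = sec²λ)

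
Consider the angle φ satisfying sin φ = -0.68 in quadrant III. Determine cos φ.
cos φ = ±√(1 - sin²φ) = -0.7332 (negative in QIII)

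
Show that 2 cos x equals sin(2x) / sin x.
RHS = 2 sin x cos x / sin x = 2 cos x = LHS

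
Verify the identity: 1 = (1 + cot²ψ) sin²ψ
RHS = csc²ψ · sin²ψ = (1/sin²ψ) · sin²ψ = 1 = LHS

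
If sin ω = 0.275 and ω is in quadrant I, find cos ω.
cos ω = 0.9614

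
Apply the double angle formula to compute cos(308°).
cos(308°) = cos²154° - sin²154° = 0.6157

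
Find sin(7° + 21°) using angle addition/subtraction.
sin(7° + 21°) = sin 7° cos 21° + cos 7° sin 21° = 0.4695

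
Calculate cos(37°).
cos(37°) = 0.7986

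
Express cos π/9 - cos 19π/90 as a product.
cos π/9 - cos 19π/90 = -2 sin(29π/180) sin(-π/20)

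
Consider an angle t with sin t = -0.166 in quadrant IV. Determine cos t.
cos t = √(1 - sin²t) = 0.9861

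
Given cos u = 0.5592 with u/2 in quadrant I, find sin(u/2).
sin(u/2) = ±√((1 - cos u)/2); positive since u/2 ∈ QI, so sin(u/2) = 0.4695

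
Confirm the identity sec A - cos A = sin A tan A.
LHS = 1/cos A - cos A = (1 - cos²A)/cos A = sin²A/cos A = sin A · (sin A/cos A) = sin A tan A = RHS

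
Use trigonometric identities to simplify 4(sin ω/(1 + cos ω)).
4(sin ω/(1 + cos ω)) = 4(tan(ω/2)) (using Half angle)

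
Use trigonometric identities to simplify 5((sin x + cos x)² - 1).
5((sin x + cos x)² - 1) = 5(sin(2x)) (using Pythagorean + double angle)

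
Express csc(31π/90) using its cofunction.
csc(31π/90) = sec(π/2 - 31π/90) = sec(7π/45)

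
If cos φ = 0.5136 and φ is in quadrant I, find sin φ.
sin φ = 0.858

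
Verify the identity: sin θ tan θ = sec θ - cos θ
RHS = 1/cos θ - cos θ = (1 - cos²θ)/cos θ = sin²θ/cos θ = sin θ · (sin θ/cos θ) = sin θ tan θ = LHS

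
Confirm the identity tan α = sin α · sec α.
RHS = sin α · (1/cos α) = sin α/cos α = tan α = LHS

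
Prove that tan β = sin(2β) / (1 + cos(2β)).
RHS = 2 sin β cos β / (2cos²β) = sin β/cos β = tan β = LHS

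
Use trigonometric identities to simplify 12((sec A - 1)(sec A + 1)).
12((sec A - 1)(sec A + 1)) = 12(tan²A) (using Diff. of squares)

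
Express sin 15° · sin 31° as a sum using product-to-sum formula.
sin 15° sin 31° = (1/2)[cos(15°-31°) - cos(15°+31°)]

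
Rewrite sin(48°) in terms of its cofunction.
sin(48°) = cos(90° - 48°) = cos(42°)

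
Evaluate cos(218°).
cos(218°) = -0.788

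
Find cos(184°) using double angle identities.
cos(184°) = cos²92° - sin²92° = -0.9976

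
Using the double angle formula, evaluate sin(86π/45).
sin(86π/45) = 2 sin 43π/45 cos 43π/45 = -0.2756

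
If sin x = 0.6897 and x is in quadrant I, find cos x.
cos x = 0.7241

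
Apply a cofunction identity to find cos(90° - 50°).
cos(90° - 50°) = sin(50°) = 0.766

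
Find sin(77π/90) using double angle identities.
sin(77π/90) = 2 sin 77π/180 cos 77π/180 = 0.4384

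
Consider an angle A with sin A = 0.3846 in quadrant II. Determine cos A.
cos A = ±√(1 - sin²A) = -0.9231 (negative in QII)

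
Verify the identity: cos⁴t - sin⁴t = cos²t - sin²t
LHS = (cos²t - sin²t)(cos²t + sin²t) = (cos²t - sin²t) · 1 = cos²t - sin²t = RHS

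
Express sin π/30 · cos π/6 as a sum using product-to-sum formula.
sin π/30 cos π/6 = (1/2)[sin(π/30+π/6) + sin(π/30-π/6)]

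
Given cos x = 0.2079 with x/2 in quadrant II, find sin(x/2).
sin(x/2) = ±√((1 - cos x)/2); positive since x/2 ∈ QII, so sin(x/2) = 0.6293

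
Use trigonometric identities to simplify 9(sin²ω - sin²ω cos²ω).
9(sin²ω - sin²ω cos²ω) = 9(sin⁴ω) (using Factoring)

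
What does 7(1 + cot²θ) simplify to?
7(1 + cot²θ) = 7(csc²θ) (using Pythagorean identity)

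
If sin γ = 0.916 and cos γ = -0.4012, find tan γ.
tan γ = sin γ / cos γ = -2.283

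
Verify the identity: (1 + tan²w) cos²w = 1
LHS = sec²w · cos²w = (1/cos²w) · cos²w = 1 = RHS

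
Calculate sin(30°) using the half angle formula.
sin(30°) = √((1 - cos 60°)/2) = 1/2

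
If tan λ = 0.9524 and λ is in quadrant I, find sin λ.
sin λ = 0.6897 (using tan²λ + 1 = sec²λ)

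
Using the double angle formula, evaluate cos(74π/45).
cos(74π/45) = cos²37π/45 - sin²37π/45 = 0.4384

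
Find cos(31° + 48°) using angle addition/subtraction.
cos(31° + 48°) = cos 31° cos 48° - sin 31° sin 48° = 0.1908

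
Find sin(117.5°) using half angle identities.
sin(117.5°) = √((1 - cos 235°)/2) = 0.887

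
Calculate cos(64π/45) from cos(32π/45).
cos(64π/45) = cos²32π/45 - sin²32π/45 = -0.2419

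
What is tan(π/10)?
tan(π/10) = 0.3249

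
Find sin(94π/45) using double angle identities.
sin(94π/45) = 2 sin 47π/45 cos 47π/45 = 0.2756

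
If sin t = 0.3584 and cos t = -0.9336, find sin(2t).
sin(2t) = 2 sin t cos t = -0.6692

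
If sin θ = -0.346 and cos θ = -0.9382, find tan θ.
tan θ = sin θ / cos θ = 0.3688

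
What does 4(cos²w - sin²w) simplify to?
4(cos²w - sin²w) = 4(cos(2w)) (using Double angle)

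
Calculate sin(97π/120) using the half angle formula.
sin(97π/120) = √((1 - cos 97π/60)/2) = 0.5664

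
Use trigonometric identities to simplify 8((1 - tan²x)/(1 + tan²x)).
8((1 - tan²x)/(1 + tan²x)) = 8(cos(2x)) (using Double angle)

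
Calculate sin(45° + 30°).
sin(45° + 30°) = sin 45° cos 30° + cos 45° sin 30° = (√6+√2)/4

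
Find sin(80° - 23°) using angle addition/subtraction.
sin(80° - 23°) = sin 80° cos 23° - cos 80° sin 23° = 0.8387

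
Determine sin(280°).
sin(280°) = -0.9848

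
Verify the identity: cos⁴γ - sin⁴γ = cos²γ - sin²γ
LHS = (cos²γ - sin²γ)(cos²γ + sin²γ) = (cos²γ - sin²γ) · 1 = cos²γ - sin²γ = RHS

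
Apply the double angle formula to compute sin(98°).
sin(98°) = 2 sin 49° cos 49° = 0.9903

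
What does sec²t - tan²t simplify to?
sec²t - tan²t = 1 (using Pythagorean identity)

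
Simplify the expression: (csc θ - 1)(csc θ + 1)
(csc θ - 1)(csc θ + 1) = cot²θ (using Diff. of squares)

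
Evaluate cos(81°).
cos(81°) = 0.1564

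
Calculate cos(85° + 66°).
cos(85° + 66°) = cos 85° cos 66° - sin 85° sin 66° = -0.8746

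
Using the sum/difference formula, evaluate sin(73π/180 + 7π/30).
sin(73π/180 + 7π/30) = sin 73π/180 cos 7π/30 + cos 73π/180 sin 7π/30 = 0.9063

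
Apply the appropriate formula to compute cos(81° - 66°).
cos(81° - 66°) = cos 81° cos 66° + sin 81° sin 66° = (√6+√2)/4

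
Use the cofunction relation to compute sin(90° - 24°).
sin(90° - 24°) = cos(24°) = 0.9135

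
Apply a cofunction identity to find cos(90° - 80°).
cos(90° - 80°) = sin(80°) = 0.9848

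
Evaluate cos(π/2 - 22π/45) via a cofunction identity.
cos(π/2 - 22π/45) = sin(22π/45) = 0.9994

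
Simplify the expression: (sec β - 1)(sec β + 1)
(sec β - 1)(sec β + 1) = tan²β (using Diff. of squares)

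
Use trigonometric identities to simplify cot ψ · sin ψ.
cot ψ · sin ψ = cos ψ (using Quotient identity)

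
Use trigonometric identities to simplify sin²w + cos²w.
sin²w + cos²w = 1 (using Pythagorean identity)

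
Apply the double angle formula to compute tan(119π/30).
tan(119π/30) = 2 tan 119π/60 / (1 - tan²119π/60) = -0.1051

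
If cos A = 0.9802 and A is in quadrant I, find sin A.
sin A = 0.198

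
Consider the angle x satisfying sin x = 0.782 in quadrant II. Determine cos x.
cos x = ±√(1 - sin²x) = -0.6233 (negative in QII)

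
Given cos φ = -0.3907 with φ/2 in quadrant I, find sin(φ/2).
sin(φ/2) = ±√((1 - cos φ)/2); positive since φ/2 ∈ QI, so sin(φ/2) = 0.8339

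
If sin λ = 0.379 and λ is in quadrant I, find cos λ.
cos λ = 0.9254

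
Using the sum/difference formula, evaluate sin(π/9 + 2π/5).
sin(π/9 + 2π/5) = sin π/9 cos 2π/5 + cos π/9 sin 2π/5 = 0.9994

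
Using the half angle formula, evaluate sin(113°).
sin(113°) = √((1 - cos 226°)/2) = 0.9205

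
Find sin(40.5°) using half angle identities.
sin(40.5°) = √((1 - cos 81°)/2) = 0.6494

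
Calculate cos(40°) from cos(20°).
cos(40°) = cos²20° - sin²20° = 0.766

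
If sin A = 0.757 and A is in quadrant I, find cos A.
cos A = 0.6534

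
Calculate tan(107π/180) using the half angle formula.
tan(107π/180) = sin 107π/90 / (1 + cos 107π/90) = -3.271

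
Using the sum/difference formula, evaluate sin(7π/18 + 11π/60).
sin(7π/18 + 11π/60) = sin 7π/18 cos 11π/60 + cos 7π/18 sin 11π/60 = 0.9744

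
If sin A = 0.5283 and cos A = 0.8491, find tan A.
tan A = sin A / cos A = 0.6222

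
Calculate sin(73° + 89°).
sin(73° + 89°) = sin 73° cos 89° + cos 73° sin 89° = 0.309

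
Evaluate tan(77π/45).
tan(77π/45) = -1.28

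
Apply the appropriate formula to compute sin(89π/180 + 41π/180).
sin(89π/180 + 41π/180) = sin 89π/180 cos 41π/180 + cos 89π/180 sin 41π/180 = 0.766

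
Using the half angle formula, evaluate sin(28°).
sin(28°) = √((1 - cos 56°)/2) = 0.4695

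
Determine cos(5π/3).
cos(5π/3) = 1/2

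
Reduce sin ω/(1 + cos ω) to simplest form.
sin ω/(1 + cos ω) = tan(ω/2) (using Half angle)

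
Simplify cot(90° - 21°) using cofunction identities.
cot(90° - 21°) = tan(21°)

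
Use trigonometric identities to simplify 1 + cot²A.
1 + cot²A = csc²A (using Pythagorean identity)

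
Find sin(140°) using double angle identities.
sin(140°) = 2 sin 70° cos 70° = 0.6428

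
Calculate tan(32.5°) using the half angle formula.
tan(32.5°) = sin 65° / (1 + cos 65°) = 0.6371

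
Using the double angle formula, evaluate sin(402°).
sin(402°) = 2 sin 201° cos 201° = 0.6691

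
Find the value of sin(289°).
sin(289°) = -0.9455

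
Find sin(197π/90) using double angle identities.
sin(197π/90) = 2 sin 197π/180 cos 197π/180 = 0.5592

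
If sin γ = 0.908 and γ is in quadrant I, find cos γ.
cos γ = 0.419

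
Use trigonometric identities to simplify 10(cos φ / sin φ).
10(cos φ / sin φ) = 10(cot φ) (using Quotient identity)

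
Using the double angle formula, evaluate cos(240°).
cos(240°) = 1 - 2sin²120° = -1/2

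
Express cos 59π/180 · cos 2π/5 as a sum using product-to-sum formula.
cos 59π/180 cos 2π/5 = (1/2)[cos(59π/180-2π/5) + cos(59π/180+2π/5)]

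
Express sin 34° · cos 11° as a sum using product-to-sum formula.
sin 34° cos 11° = (1/2)[sin(34°+11°) + sin(34°-11°)]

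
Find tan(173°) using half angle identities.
tan(173°) = sin 346° / (1 + cos 346°) = -0.1228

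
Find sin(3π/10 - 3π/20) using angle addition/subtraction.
sin(3π/10 - 3π/20) = sin 3π/10 cos 3π/20 - cos 3π/10 sin 3π/20 = 0.454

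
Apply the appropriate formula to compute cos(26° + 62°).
cos(26° + 62°) = cos 26° cos 62° - sin 26° sin 62° = 0.0349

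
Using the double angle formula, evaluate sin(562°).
sin(562°) = 2 sin 281° cos 281° = -0.3746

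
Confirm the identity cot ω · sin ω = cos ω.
LHS = (cos ω/sin ω) · sin ω = cos ω = RHS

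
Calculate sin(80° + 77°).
sin(80° + 77°) = sin 80° cos 77° + cos 80° sin 77° = 0.3907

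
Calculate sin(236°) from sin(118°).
sin(236°) = 2 sin 118° cos 118° = -0.829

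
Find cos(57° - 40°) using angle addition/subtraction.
cos(57° - 40°) = cos 57° cos 40° + sin 57° sin 40° = 0.9563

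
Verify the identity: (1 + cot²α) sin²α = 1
LHS = csc²α · sin²α = (1/sin²α) · sin²α = 1 = RHS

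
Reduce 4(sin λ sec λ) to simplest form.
4(sin λ sec λ) = 4(tan λ) (using Reciprocal + quotient)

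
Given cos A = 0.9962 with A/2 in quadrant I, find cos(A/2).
cos(A/2) = ±√((1 + cos A)/2); positive since A/2 ∈ QI, so cos(A/2) = 0.999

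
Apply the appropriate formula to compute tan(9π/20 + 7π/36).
tan(9π/20 + 7π/36) = (tan 9π/20 + tan 7π/36)/(1 - tan 9π/20 tan 7π/36) = -2.05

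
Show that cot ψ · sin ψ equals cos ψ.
LHS = (cos ψ/sin ψ) · sin ψ = cos ψ = RHS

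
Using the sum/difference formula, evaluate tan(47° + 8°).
tan(47° + 8°) = (tan 47° + tan 8°)/(1 - tan 47° tan 8°) = 1.428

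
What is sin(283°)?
sin(283°) = -0.9744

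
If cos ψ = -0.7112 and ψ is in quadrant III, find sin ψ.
sin ψ = -0.703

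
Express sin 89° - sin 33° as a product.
sin 89° - sin 33° = 2 cos(61°) sin(28°)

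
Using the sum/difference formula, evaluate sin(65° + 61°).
sin(65° + 61°) = sin 65° cos 61° + cos 65° sin 61° = 0.809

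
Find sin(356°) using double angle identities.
sin(356°) = 2 sin 178° cos 178° = -0.06976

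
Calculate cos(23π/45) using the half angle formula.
cos(23π/45) = -√((1 + cos 46π/45)/2) = -0.0349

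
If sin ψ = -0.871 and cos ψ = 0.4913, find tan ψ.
tan ψ = sin ψ / cos ψ = -1.773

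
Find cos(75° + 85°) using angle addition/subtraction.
cos(75° + 85°) = cos 75° cos 85° - sin 75° sin 85° = -0.9397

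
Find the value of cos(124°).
cos(124°) = -0.5592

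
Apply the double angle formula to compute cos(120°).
cos(120°) = cos²60° - sin²60° = -1/2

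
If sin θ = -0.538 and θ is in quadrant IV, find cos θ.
cos θ = 0.8429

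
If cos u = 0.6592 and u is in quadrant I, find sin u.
sin u = 0.752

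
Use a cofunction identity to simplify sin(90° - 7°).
sin(90° - 7°) = cos(7°)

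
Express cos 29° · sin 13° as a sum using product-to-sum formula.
cos 29° sin 13° = (1/2)[sin(29°+13°) - sin(29°-13°)]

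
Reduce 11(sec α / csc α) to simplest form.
11(sec α / csc α) = 11(tan α) (using Reciprocal identities)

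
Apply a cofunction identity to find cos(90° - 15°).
cos(90° - 15°) = sin(15°) = (√6-√2)/4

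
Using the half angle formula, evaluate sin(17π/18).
sin(17π/18) = √((1 - cos 17π/9)/2) = 0.1736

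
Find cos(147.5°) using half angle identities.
cos(147.5°) = -√((1 + cos 295°)/2) = -0.8434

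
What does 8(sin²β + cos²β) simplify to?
8(sin²β + cos²β) = 8 (using Pythagorean identity)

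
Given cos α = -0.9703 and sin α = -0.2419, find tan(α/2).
tan(α/2) = sin α / (1 + cos α) = -8.145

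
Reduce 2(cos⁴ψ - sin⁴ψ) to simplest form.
2(cos⁴ψ - sin⁴ψ) = 2(cos(2ψ)) (using Factoring + double angle)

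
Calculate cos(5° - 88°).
cos(5° - 88°) = cos 5° cos 88° + sin 5° sin 88° = 0.1219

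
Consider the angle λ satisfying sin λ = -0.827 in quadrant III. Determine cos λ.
cos λ = ±√(1 - sin²λ) = -0.5622 (negative in QIII)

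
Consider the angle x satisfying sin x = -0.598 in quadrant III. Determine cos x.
cos x = ±√(1 - sin²x) = -0.8015 (negative in QIII)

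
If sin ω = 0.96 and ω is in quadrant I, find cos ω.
cos ω = 0.28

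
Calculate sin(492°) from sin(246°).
sin(492°) = 2 sin 246° cos 246° = 0.7431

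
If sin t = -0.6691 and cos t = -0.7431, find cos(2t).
cos(2t) = cos²t - sin²t = 0.1045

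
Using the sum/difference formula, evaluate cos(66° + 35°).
cos(66° + 35°) = cos 66° cos 35° - sin 66° sin 35° = -0.1908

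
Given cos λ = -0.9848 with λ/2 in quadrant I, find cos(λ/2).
cos(λ/2) = ±√((1 + cos λ)/2); positive since λ/2 ∈ QI, so cos(λ/2) = 0.08718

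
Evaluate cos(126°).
cos(126°) = -0.5878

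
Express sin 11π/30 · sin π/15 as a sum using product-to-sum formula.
sin 11π/30 sin π/15 = (1/2)[cos(11π/30-π/15) - cos(11π/30+π/15)]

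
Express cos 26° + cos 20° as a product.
cos 26° + cos 20° = 2 cos(23°) cos(3°)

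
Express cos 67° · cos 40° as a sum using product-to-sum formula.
cos 67° cos 40° = (1/2)[cos(67°-40°) + cos(67°+40°)]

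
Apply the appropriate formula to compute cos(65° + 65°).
cos(65° + 65°) = cos 65° cos 65° - sin 65° sin 65° = -0.6428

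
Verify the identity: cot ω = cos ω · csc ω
RHS = cos ω · (1/sin ω) = cos ω/sin ω = cot ω = LHS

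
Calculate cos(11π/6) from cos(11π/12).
cos(11π/6) = cos²11π/12 - sin²11π/12 = √3/2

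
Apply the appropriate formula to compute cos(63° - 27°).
cos(63° - 27°) = cos 63° cos 27° + sin 63° sin 27° = 0.809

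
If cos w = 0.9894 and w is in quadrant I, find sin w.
sin w = 0.1452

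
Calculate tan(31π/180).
tan(31π/180) = 0.6009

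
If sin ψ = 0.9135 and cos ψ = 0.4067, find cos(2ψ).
cos(2ψ) = cos²ψ - sin²ψ = -0.6691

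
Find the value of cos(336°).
cos(336°) = 0.9135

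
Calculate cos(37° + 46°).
cos(37° + 46°) = cos 37° cos 46° - sin 37° sin 46° = 0.1219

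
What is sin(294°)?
sin(294°) = -0.9135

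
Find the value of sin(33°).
sin(33°) = 0.5446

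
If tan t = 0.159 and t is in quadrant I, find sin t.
sin t = 0.157 (using tan²t + 1 = sec²t)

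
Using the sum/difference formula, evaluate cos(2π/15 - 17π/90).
cos(2π/15 - 17π/90) = cos 2π/15 cos 17π/90 + sin 2π/15 sin 17π/90 = 0.9848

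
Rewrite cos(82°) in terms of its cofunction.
cos(82°) = sin(90° - 82°) = sin(8°)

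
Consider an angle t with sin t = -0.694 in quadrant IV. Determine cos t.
cos t = √(1 - sin²t) = 0.72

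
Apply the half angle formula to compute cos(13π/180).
cos(13π/180) = √((1 + cos 13π/90)/2) = 0.9744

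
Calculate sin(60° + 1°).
sin(60° + 1°) = sin 60° cos 1° + cos 60° sin 1° = 0.8746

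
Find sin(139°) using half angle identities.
sin(139°) = √((1 - cos 278°)/2) = 0.6561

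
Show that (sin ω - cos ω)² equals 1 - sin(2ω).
LHS = sin²ω - 2 sin ω cos ω + cos²ω = (sin²ω + cos²ω) - 2 sin ω cos ω = 1 - sin(2ω) = RHS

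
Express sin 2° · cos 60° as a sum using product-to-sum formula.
sin 2° cos 60° = (1/2)[sin(2°+60°) + sin(2°-60°)]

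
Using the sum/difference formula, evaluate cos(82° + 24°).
cos(82° + 24°) = cos 82° cos 24° - sin 82° sin 24° = -0.2756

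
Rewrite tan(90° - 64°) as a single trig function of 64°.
tan(90° - 64°) = cot(64°)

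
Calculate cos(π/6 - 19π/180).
cos(π/6 - 19π/180) = cos π/6 cos 19π/180 + sin π/6 sin 19π/180 = 0.9816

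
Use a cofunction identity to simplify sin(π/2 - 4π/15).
sin(π/2 - 4π/15) = cos(4π/15)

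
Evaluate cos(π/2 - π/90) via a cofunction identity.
cos(π/2 - π/90) = sin(π/90) = 0.0349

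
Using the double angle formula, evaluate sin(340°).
sin(340°) = 2 sin 170° cos 170° = -0.342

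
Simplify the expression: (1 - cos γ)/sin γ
(1 - cos γ)/sin γ = tan(γ/2) (using Half angle)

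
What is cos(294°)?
cos(294°) = 0.4067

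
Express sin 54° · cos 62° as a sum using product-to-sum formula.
sin 54° cos 62° = (1/2)[sin(54°+62°) + sin(54°-62°)]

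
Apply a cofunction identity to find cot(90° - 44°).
cot(90° - 44°) = tan(44°) = 0.9657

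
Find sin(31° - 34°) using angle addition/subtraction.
sin(31° - 34°) = sin 31° cos 34° - cos 31° sin 34° = -0.05234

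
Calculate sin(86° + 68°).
sin(86° + 68°) = sin 86° cos 68° + cos 86° sin 68° = 0.4384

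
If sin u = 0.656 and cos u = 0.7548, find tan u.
tan u = sin u / cos u = 0.8691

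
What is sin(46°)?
sin(46°) = 0.7193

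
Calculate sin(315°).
sin(315°) = -√2/2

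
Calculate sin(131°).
sin(131°) = 0.7547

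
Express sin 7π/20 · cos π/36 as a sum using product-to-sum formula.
sin 7π/20 cos π/36 = (1/2)[sin(7π/20+π/36) + sin(7π/20-π/36)]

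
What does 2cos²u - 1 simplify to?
2cos²u - 1 = cos(2u) (using Double angle)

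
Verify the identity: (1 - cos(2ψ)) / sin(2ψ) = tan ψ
LHS = 2sin²ψ / (2 sin ψ cos ψ) = sin ψ/cos ψ = tan ψ = RHS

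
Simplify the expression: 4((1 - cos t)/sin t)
4((1 - cos t)/sin t) = 4(tan(t/2)) (using Half angle)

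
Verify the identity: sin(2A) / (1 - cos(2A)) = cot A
LHS = 2 sin A cos A / (2sin²A) = cos A/sin A = cot A = RHS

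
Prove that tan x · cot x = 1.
LHS = (sin x/cos x) · (cos x/sin x) = 1 = RHS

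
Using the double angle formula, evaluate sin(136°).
sin(136°) = 2 sin 68° cos 68° = 0.6947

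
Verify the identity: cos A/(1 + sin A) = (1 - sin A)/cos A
RHS = (1 - sin A)(1 + sin A) / (cos A(1 + sin A)) = (1 - sin²A) / (cos A(1 + sin A)) = cos²A / (cos A(1 + sin A)) = cos A/(1 + sin A) = LHS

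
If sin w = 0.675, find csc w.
csc w = 1/sin w = 1.481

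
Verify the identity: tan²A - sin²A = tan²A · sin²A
LHS = sin²A/cos²A - sin²A = sin²A(1/cos²A - 1) = sin²A · (1 - cos²A)/cos²A = sin²A · sin²A/cos²A = sin²A · tan²A = RHS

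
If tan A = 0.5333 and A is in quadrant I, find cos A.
cos A = 0.8824 (using tan²A + 1 = sec²A)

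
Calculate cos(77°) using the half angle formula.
cos(77°) = √((1 + cos 154°)/2) = 0.225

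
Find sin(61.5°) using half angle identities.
sin(61.5°) = √((1 - cos 123°)/2) = 0.8788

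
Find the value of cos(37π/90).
cos(37π/90) = 0.2756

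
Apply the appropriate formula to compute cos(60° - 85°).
cos(60° - 85°) = cos 60° cos 85° + sin 60° sin 85° = 0.9063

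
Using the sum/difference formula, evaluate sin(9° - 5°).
sin(9° - 5°) = sin 9° cos 5° - cos 9° sin 5° = 0.06976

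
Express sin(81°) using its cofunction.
sin(81°) = cos(90° - 81°) = cos(9°)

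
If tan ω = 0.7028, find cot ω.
cot ω = 1/tan ω = 1.423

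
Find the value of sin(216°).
sin(216°) = -0.5878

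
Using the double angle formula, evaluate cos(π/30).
cos(π/30) = cos²π/60 - sin²π/60 = 0.9945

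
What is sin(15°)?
sin(15°) = (√6-√2)/4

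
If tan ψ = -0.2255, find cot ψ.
cot ψ = 1/tan ψ = -4.435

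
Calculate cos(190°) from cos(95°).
cos(190°) = cos²95° - sin²95° = -0.9848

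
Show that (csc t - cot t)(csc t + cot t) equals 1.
LHS = csc²t - cot²t = (1 + cot²t) - cot²t = 1 = RHS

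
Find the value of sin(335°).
sin(335°) = -0.4226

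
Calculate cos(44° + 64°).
cos(44° + 64°) = cos 44° cos 64° - sin 44° sin 64° = -0.309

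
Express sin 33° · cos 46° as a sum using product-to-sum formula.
sin 33° cos 46° = (1/2)[sin(33°+46°) + sin(33°-46°)]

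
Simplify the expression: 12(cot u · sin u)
12(cot u · sin u) = 12(cos u) (using Quotient identity)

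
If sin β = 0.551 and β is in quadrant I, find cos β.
cos β = 0.8345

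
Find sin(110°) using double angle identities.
sin(110°) = 2 sin 55° cos 55° = 0.9397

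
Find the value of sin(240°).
sin(240°) = -√3/2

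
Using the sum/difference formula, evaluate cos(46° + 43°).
cos(46° + 43°) = cos 46° cos 43° - sin 46° sin 43° = 0.01745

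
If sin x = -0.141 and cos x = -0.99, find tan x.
tan x = sin x / cos x = 0.1424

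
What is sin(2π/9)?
sin(2π/9) = 0.6428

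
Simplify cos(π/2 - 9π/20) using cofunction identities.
cos(π/2 - 9π/20) = sin(9π/20)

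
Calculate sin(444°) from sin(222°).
sin(444°) = 2 sin 222° cos 222° = 0.9945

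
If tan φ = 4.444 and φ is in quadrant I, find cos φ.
cos φ = 0.2195 (using tan²φ + 1 = sec²φ)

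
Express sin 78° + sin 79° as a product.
sin 78° + sin 79° = 2 sin(78.5°) cos(-0.5°)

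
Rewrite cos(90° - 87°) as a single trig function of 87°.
cos(90° - 87°) = sin(87°)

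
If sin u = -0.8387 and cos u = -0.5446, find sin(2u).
sin(2u) = 2 sin u cos u = 0.9135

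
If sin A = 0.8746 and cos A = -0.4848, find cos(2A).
cos(2A) = cos²A - sin²A = -0.5299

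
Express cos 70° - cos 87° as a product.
cos 70° - cos 87° = -2 sin(78.5°) sin(-8.5°)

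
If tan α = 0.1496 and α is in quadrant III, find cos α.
cos α = -0.989 (using tan²α + 1 = sec²α)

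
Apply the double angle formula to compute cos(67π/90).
cos(67π/90) = cos²67π/180 - sin²67π/180 = -0.6947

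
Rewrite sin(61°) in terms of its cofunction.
sin(61°) = cos(90° - 61°) = cos(29°)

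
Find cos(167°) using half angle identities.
cos(167°) = -√((1 + cos 334°)/2) = -0.9744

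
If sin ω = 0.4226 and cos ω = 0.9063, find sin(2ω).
sin(2ω) = 2 sin ω cos ω = 0.766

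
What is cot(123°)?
cot(123°) = -0.6494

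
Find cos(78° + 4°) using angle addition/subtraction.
cos(78° + 4°) = cos 78° cos 4° - sin 78° sin 4° = 0.1392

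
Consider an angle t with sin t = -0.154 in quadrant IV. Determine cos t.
cos t = √(1 - sin²t) = 0.9881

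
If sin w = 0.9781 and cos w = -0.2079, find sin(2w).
sin(2w) = 2 sin w cos w = -0.4067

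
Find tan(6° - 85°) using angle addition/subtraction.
tan(6° - 85°) = (tan 6° - tan 85°)/(1 + tan 6° tan 85°) = -5.145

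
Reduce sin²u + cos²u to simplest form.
sin²u + cos²u = 1 (using Pythagorean identity)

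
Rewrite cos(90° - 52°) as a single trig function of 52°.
cos(90° - 52°) = sin(52°)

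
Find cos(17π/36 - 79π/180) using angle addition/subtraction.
cos(17π/36 - 79π/180) = cos 17π/36 cos 79π/180 + sin 17π/36 sin 79π/180 = 0.9945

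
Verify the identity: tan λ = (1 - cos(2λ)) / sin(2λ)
RHS = 2sin²λ / (2 sin λ cos λ) = sin λ/cos λ = tan λ = LHS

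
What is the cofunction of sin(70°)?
sin(70°) = cos(90° - 70°) = cos(20°)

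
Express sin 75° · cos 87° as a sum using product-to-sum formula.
sin 75° cos 87° = (1/2)[sin(75°+87°) + sin(75°-87°)]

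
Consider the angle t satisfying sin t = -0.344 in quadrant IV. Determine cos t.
cos t = √(1 - sin²t) = 0.939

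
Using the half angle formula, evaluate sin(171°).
sin(171°) = √((1 - cos 342°)/2) = 0.1564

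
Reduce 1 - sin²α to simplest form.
1 - sin²α = cos²α (using Pythagorean identity)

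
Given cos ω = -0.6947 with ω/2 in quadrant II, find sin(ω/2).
sin(ω/2) = ±√((1 - cos ω)/2); positive since ω/2 ∈ QII, so sin(ω/2) = 0.9205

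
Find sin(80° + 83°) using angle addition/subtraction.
sin(80° + 83°) = sin 80° cos 83° + cos 80° sin 83° = 0.2924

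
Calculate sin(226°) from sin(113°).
sin(226°) = 2 sin 113° cos 113° = -0.7193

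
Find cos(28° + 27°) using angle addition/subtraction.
cos(28° + 27°) = cos 28° cos 27° - sin 28° sin 27° = 0.5736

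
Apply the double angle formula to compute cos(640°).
cos(640°) = cos²320° - sin²320° = 0.1736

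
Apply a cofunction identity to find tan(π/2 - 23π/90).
tan(π/2 - 23π/90) = cot(23π/90) = 0.9657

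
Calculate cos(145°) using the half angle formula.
cos(145°) = -√((1 + cos 290°)/2) = -0.8192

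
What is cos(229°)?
cos(229°) = -0.6561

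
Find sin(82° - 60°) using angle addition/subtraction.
sin(82° - 60°) = sin 82° cos 60° - cos 82° sin 60° = 0.3746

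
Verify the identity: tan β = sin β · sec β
RHS = sin β · (1/cos β) = sin β/cos β = tan β = LHS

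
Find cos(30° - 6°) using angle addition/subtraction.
cos(30° - 6°) = cos 30° cos 6° + sin 30° sin 6° = 0.9135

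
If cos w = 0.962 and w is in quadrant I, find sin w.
sin w = 0.273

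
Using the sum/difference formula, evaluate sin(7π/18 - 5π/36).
sin(7π/18 - 5π/36) = sin 7π/18 cos 5π/36 - cos 7π/18 sin 5π/36 = √2/2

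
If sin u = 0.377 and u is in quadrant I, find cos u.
cos u = 0.9262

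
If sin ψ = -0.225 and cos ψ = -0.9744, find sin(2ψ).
sin(2ψ) = 2 sin ψ cos ψ = 0.4385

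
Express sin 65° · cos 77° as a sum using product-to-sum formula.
sin 65° cos 77° = (1/2)[sin(65°+77°) + sin(65°-77°)]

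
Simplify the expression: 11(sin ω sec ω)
11(sin ω sec ω) = 11(tan ω) (using Reciprocal + quotient)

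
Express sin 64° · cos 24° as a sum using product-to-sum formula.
sin 64° cos 24° = (1/2)[sin(64°+24°) + sin(64°-24°)]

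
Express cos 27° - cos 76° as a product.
cos 27° - cos 76° = -2 sin(51.5°) sin(-24.5°)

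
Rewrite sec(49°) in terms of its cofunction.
sec(49°) = csc(90° - 49°) = csc(41°)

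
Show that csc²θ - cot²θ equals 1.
LHS = 1/sin²θ - cos²θ/sin²θ = (1 - cos²θ)/sin²θ = sin²θ/sin²θ = 1 = RHS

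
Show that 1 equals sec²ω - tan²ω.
RHS = 1/cos²ω - sin²ω/cos²ω = (1 - sin²ω)/cos²ω = cos²ω/cos²ω = 1 = LHS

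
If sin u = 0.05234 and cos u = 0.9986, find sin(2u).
sin(2u) = 2 sin u cos u = 0.1045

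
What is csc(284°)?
csc(284°) = -1.031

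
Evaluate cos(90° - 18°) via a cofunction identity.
cos(90° - 18°) = sin(18°) = 0.309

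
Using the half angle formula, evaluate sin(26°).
sin(26°) = √((1 - cos 52°)/2) = 0.4384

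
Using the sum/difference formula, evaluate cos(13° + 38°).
cos(13° + 38°) = cos 13° cos 38° - sin 13° sin 38° = 0.6293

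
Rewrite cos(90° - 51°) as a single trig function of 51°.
cos(90° - 51°) = sin(51°)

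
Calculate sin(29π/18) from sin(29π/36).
sin(29π/18) = 2 sin 29π/36 cos 29π/36 = -0.9397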